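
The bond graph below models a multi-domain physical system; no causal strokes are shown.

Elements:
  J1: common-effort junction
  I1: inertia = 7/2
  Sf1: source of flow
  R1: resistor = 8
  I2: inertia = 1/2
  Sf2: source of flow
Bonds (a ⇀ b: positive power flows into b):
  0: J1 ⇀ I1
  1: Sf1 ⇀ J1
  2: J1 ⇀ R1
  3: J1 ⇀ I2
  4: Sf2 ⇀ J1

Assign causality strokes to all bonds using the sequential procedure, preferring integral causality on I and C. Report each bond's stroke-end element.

#0 |I1
#1 |Sf1
#2 |J1
#3 |I2
#4 |Sf2

b1 →Sf1  (source Sf1 imposes f)
b4 →Sf2  (Sf2: flow source, stroke at near end)
b0 →I1  (I1 integral (f out))
b3 →I2  (prefer integral on I2)
b2 →J1  (closing 0-jn rule on J1)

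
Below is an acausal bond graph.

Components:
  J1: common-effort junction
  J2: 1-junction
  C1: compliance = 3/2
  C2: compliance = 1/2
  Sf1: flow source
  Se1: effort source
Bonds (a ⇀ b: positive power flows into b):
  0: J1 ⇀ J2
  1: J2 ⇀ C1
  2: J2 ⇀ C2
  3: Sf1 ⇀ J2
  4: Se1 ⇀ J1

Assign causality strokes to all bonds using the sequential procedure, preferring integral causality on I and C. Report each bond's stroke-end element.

β3 stroke at Sf1  (Sf1 (Sf) sets flow on bond)
β4 stroke at J1  (Se1 fixes effort; stroke away)
β0 stroke at J2  (J1 effort already set via bond 4)
β1 stroke at J2  (common-f at J2 fixed by 3)
β2 stroke at J2  (1-jn J2 has f-setter on 3)

β0 |J2
β1 |J2
β2 |J2
β3 |Sf1
β4 |J1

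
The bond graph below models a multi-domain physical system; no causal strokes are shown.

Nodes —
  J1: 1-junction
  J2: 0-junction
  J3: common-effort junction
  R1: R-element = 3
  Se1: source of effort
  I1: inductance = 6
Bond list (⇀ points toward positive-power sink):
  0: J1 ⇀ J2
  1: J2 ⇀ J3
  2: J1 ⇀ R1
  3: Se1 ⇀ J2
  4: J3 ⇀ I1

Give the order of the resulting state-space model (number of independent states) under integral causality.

β3 |J2  (Se1 (Se) sets effort on bond)
β0 |J1  (J2 effort already set via bond 3)
β1 |J3  (common-e at J2 fixed by 3)
β4 |I1  (common-e at J3 fixed by 1)
β2 |R1  (J1: last free bond brings flow in)

1  (I1 all integral)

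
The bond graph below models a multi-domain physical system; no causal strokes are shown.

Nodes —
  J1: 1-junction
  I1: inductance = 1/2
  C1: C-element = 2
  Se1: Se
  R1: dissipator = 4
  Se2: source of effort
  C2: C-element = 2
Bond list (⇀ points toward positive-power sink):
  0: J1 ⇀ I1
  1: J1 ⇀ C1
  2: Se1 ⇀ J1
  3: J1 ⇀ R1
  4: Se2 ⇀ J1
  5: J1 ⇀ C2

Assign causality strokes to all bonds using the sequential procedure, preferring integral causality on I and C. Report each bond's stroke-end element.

β0 stroke at I1
β1 stroke at J1
β2 stroke at J1
β3 stroke at J1
β4 stroke at J1
β5 stroke at J1

b2 →J1  (source Se1 imposes e)
b4 →J1  (Se2 fixes effort; stroke away)
b0 →I1  (I1 outputs flow p/I1)
b1 →J1  (common-f at J1 fixed by 0)
b3 →J1  (common-f at J1 fixed by 0)
b5 →J1  (1-jn J1 has f-setter on 0)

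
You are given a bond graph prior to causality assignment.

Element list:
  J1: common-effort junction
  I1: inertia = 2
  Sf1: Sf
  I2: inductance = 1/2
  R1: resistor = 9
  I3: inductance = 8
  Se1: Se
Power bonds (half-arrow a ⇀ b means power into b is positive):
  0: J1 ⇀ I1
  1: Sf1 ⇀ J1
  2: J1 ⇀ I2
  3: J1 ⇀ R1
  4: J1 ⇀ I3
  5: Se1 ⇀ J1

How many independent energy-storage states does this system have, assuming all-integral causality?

3  (I1, I2, I3 all integral)

#1 |Sf1  (Sf1: flow source, stroke at near end)
#5 |J1  (source Se1 imposes e)
#0 |I1  (0-jn J1 has e-setter on 5)
#2 |I2  (0-jn J1 has e-setter on 5)
#3 |R1  (0-jn J1 has e-setter on 5)
#4 |I3  (common-e at J1 fixed by 5)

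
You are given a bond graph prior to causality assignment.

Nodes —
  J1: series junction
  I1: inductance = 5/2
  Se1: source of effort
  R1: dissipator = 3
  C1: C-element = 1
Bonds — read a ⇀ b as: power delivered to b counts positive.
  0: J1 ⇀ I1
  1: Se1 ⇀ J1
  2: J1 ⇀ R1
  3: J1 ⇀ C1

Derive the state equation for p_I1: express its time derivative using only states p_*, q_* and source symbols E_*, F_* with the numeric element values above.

dp_I1/dt = E_Se1 - 6*p_I1/5 - q_C1

#1 stroke→J1  (Se1: effort source, stroke at far end)
#0 stroke→I1  (I1 outputs flow p/I1)
#2 stroke→J1  (J1 flow already set via bond 0)
#3 stroke→J1  (J1: bond 0 brought flow, rest push out)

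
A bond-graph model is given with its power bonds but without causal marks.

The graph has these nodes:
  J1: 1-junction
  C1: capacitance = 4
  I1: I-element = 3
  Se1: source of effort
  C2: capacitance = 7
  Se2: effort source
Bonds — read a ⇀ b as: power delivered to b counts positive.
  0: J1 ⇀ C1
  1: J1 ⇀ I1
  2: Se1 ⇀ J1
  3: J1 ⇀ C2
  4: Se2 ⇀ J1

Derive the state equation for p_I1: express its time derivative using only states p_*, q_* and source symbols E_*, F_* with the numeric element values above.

β2 stroke→J1  (Se1: effort source, stroke at far end)
β4 stroke→J1  (Se2 fixes effort; stroke away)
β0 stroke→J1  (C1 outputs effort q/C1)
β1 stroke→I1  (I1 integral (f out))
β3 stroke→J1  (1-jn J1 has f-setter on 1)

dp_I1/dt = E_Se1 + E_Se2 - q_C1/4 - q_C2/7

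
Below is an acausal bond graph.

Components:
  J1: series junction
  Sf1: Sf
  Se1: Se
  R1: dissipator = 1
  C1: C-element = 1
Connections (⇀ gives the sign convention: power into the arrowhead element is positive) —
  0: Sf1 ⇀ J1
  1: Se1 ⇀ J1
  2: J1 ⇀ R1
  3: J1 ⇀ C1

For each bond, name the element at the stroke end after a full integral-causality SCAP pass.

β0 stroke at Sf1
β1 stroke at J1
β2 stroke at J1
β3 stroke at J1

b0 stroke→Sf1  (Sf1 fixes flow; stroke at Sf1)
b1 stroke→J1  (source Se1 imposes e)
b2 stroke→J1  (common-f at J1 fixed by 0)
b3 stroke→J1  (common-f at J1 fixed by 0)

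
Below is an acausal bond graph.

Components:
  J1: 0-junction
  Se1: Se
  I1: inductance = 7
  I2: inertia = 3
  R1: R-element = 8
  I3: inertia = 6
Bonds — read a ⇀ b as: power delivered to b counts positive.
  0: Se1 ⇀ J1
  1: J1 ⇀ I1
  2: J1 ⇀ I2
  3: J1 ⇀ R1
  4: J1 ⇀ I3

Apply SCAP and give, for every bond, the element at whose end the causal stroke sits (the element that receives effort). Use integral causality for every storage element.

bond 0 |J1  (Se1 fixes effort; stroke away)
bond 1 |I1  (0-jn J1 has e-setter on 0)
bond 2 |I2  (common-e at J1 fixed by 0)
bond 3 |R1  (J1: bond 0 brought effort, rest push out)
bond 4 |I3  (J1 effort already set via bond 0)

β0 →J1
β1 →I1
β2 →I2
β3 →R1
β4 →I3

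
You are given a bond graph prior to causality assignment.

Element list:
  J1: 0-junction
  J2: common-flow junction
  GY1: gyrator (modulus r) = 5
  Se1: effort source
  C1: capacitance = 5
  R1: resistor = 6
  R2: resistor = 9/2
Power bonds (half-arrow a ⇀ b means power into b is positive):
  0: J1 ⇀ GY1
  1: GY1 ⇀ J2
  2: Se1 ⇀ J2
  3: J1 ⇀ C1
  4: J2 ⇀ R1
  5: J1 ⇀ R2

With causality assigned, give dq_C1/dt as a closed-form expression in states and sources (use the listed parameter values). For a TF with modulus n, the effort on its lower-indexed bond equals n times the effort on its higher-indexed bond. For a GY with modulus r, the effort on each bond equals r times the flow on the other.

bond 2 |J2  (Se1 (Se) sets effort on bond)
bond 3 |J1  (C1: C, integral causality)
bond 0 |GY1  (J1 effort already set via bond 3)
bond 5 |R2  (common-e at J1 fixed by 3)
bond 1 |GY1  (GY1 both-in/both-out from 0)
bond 4 |J2  (J2 flow already set via bond 1)

dq_C1/dt = E_Se1/5 - 104*q_C1/1125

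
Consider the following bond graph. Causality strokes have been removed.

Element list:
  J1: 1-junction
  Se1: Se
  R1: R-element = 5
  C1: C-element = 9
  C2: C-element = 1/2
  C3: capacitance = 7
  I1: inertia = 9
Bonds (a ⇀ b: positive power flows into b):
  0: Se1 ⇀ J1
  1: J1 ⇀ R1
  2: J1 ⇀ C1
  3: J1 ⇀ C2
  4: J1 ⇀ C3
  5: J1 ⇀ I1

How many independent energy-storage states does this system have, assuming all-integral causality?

β0 stroke→J1  (Se1 (Se) sets effort on bond)
β2 stroke→J1  (prefer integral on C1)
β3 stroke→J1  (C2 outputs effort q/C2)
β4 stroke→J1  (C3 outputs effort q/C3)
β5 stroke→I1  (I1 outputs flow p/I1)
β1 stroke→J1  (1-jn J1 has f-setter on 5)

4  (C1, C2, C3, I1 all integral)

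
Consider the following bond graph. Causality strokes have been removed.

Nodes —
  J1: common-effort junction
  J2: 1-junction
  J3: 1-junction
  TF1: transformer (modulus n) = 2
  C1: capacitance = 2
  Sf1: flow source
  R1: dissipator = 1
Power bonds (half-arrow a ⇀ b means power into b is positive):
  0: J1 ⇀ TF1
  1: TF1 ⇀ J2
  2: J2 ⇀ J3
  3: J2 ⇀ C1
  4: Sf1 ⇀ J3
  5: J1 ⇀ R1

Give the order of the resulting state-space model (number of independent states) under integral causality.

#4 stroke→Sf1  (Sf1: flow source, stroke at near end)
#2 stroke→J3  (common-f at J3 fixed by 4)
#1 stroke→J2  (common-f at J2 fixed by 2)
#3 stroke→J2  (1-jn J2 has f-setter on 2)
#0 stroke→TF1  (TF1 one-in-one-out from 1)
#5 stroke→J1  (J1 needs exactly one e-in)

1  (C1 all integral)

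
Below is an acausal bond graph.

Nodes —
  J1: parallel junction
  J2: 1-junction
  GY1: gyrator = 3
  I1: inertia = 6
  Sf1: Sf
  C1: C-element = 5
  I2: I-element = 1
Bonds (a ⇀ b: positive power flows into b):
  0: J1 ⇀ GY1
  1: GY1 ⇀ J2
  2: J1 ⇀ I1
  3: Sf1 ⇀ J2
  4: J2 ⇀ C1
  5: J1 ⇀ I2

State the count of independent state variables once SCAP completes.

b3 →Sf1  (source Sf1 imposes f)
b1 →J2  (1-jn J2 has f-setter on 3)
b4 →J2  (common-f at J2 fixed by 3)
b0 →J1  (GY1: gyrator matches bond 1)
b2 →I1  (J1: bond 0 brought effort, rest push out)
b5 →I2  (common-e at J1 fixed by 0)

3  (C1, I1, I2 all integral)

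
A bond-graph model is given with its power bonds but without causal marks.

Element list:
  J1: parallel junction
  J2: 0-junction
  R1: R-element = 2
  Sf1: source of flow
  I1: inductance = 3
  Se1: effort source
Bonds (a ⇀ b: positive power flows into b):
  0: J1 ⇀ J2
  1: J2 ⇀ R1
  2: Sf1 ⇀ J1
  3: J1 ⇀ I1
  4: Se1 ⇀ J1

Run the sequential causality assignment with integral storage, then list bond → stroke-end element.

#0 →J2
#1 →R1
#2 →Sf1
#3 →I1
#4 →J1

#2 stroke→Sf1  (Sf1 fixes flow; stroke at Sf1)
#4 stroke→J1  (Se1 (Se) sets effort on bond)
#0 stroke→J2  (0-jn J1 has e-setter on 4)
#3 stroke→I1  (0-jn J1 has e-setter on 4)
#1 stroke→R1  (0-jn J2 has e-setter on 0)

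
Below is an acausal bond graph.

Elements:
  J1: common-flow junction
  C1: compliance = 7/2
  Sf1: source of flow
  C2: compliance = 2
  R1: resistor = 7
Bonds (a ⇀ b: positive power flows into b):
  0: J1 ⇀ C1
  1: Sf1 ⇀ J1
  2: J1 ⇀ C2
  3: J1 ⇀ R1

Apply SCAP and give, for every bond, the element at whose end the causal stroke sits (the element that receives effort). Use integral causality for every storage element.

#1 →Sf1  (Sf1: flow source, stroke at near end)
#0 →J1  (1-jn J1 has f-setter on 1)
#2 →J1  (J1 flow already set via bond 1)
#3 →J1  (1-jn J1 has f-setter on 1)

#0 →J1
#1 →Sf1
#2 →J1
#3 →J1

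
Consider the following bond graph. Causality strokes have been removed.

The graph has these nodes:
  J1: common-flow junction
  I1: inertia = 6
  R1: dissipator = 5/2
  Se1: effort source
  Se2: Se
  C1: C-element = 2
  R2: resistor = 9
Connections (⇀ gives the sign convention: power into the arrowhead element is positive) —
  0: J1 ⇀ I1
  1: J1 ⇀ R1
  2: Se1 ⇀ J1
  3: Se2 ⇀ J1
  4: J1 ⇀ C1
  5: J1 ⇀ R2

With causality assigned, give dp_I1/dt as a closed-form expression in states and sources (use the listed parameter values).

bond 2 →J1  (Se1: effort source, stroke at far end)
bond 3 →J1  (Se2: effort source, stroke at far end)
bond 0 →I1  (I1: I, integral causality)
bond 1 →J1  (common-f at J1 fixed by 0)
bond 4 →J1  (J1: bond 0 brought flow, rest push out)
bond 5 →J1  (1-jn J1 has f-setter on 0)

dp_I1/dt = E_Se1 + E_Se2 - 23*p_I1/12 - q_C1/2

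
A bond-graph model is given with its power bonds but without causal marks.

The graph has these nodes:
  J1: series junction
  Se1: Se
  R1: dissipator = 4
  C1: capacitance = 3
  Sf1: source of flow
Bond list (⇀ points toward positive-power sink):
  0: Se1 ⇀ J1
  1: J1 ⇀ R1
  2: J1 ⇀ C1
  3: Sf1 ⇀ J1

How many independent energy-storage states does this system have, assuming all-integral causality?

1  (C1 all integral)

b0 →J1  (Se1: effort source, stroke at far end)
b3 →Sf1  (Sf1 fixes flow; stroke at Sf1)
b1 →J1  (J1: bond 3 brought flow, rest push out)
b2 →J1  (common-f at J1 fixed by 3)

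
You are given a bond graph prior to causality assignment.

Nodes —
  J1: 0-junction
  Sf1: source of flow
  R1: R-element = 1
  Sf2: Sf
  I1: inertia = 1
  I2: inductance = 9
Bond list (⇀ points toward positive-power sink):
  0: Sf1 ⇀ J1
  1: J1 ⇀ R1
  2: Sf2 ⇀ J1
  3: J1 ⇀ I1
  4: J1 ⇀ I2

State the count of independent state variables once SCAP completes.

#0 |Sf1  (source Sf1 imposes f)
#2 |Sf2  (Sf2 fixes flow; stroke at Sf2)
#3 |I1  (I1 outputs flow p/I1)
#4 |I2  (I2 outputs flow p/I2)
#1 |J1  (closing 0-jn rule on J1)

2  (I1, I2 all integral)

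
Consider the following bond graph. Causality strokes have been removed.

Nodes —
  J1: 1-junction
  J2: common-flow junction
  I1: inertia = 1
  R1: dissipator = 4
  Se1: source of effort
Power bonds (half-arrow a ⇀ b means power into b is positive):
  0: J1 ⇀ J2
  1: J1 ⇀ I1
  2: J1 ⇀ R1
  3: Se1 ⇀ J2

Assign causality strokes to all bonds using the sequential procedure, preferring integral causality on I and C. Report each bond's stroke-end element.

#3 |J2  (Se1 fixes effort; stroke away)
#0 |J1  (closing 1-jn rule on J2)
#1 |I1  (prefer integral on I1)
#2 |J1  (1-jn J1 has f-setter on 1)

β0 stroke→J1
β1 stroke→I1
β2 stroke→J1
β3 stroke→J2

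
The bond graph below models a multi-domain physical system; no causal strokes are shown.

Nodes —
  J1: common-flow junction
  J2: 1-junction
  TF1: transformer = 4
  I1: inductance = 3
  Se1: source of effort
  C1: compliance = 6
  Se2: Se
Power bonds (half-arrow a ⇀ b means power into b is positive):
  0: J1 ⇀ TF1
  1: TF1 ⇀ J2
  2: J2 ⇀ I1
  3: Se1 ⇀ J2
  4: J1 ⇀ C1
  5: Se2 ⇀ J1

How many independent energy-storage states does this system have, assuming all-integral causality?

#3 |J2  (Se1: effort source, stroke at far end)
#5 |J1  (Se2 (Se) sets effort on bond)
#2 |I1  (I1 outputs flow p/I1)
#1 |J2  (common-f at J2 fixed by 2)
#0 |TF1  (through TF1, causality passes straight; one stroke at TF1)
#4 |J1  (J1: bond 0 brought flow, rest push out)

2  (C1, I1 all integral)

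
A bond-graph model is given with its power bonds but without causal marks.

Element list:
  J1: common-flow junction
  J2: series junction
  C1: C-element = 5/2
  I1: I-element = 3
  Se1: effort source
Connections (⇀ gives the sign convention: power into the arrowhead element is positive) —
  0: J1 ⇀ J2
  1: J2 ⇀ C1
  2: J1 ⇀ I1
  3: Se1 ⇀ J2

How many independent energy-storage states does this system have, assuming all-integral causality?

#3 stroke→J2  (Se1: effort source, stroke at far end)
#1 stroke→J2  (C1 integral (e out))
#0 stroke→J1  (only one flow-in slot at J2)
#2 stroke→I1  (J1: last free bond brings flow in)

2  (C1, I1 all integral)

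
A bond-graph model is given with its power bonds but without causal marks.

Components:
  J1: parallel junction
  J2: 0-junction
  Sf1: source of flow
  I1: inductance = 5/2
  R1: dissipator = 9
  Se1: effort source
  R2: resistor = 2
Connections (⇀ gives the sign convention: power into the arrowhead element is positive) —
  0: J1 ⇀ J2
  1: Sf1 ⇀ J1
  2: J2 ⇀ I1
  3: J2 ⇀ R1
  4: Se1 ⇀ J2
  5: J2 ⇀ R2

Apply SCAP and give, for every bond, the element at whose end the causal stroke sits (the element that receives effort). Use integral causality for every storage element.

bond 1 →Sf1  (Sf1: flow source, stroke at near end)
bond 4 →J2  (source Se1 imposes e)
bond 0 →J1  (closing 0-jn rule on J1)
bond 2 →I1  (0-jn J2 has e-setter on 4)
bond 3 →R1  (J2: bond 4 brought effort, rest push out)
bond 5 →R2  (J2: bond 4 brought effort, rest push out)

b0 stroke→J1
b1 stroke→Sf1
b2 stroke→I1
b3 stroke→R1
b4 stroke→J2
b5 stroke→R2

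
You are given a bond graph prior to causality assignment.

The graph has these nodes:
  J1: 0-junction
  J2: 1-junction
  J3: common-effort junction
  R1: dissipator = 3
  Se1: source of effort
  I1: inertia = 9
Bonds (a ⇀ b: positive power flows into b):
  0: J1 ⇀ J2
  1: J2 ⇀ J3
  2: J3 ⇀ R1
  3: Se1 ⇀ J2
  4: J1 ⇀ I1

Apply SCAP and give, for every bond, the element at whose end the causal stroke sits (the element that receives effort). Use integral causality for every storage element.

#0 |J1
#1 |J2
#2 |J3
#3 |J2
#4 |I1

#3 →J2  (source Se1 imposes e)
#4 →I1  (I1: I, integral causality)
#0 →J1  (J1: last free bond brings effort in)
#1 →J2  (1-jn J2 has f-setter on 0)
#2 →J3  (J3 needs exactly one e-in)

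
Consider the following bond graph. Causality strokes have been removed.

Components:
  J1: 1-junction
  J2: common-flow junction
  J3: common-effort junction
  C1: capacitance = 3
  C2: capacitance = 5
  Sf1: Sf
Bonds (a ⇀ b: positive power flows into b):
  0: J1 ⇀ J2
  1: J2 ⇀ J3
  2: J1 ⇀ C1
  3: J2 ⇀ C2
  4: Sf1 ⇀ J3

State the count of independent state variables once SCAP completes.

2  (C1, C2 all integral)

b4 stroke→Sf1  (Sf1 fixes flow; stroke at Sf1)
b1 stroke→J3  (J3: last free bond brings effort in)
b0 stroke→J2  (J2: bond 1 brought flow, rest push out)
b3 stroke→J2  (1-jn J2 has f-setter on 1)
b2 stroke→J1  (1-jn J1 has f-setter on 0)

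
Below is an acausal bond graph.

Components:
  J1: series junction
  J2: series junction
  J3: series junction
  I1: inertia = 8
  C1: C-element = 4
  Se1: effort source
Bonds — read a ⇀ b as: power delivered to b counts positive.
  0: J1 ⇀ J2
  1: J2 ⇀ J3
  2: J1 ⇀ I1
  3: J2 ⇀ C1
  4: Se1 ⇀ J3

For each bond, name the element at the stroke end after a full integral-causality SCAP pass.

β4 →J3  (Se1 fixes effort; stroke away)
β1 →J2  (only one flow-in slot at J3)
β2 →I1  (I1 integral (f out))
β0 →J1  (1-jn J1 has f-setter on 2)
β3 →J2  (J2: bond 0 brought flow, rest push out)

b0 →J1
b1 →J2
b2 →I1
b3 →J2
b4 →J3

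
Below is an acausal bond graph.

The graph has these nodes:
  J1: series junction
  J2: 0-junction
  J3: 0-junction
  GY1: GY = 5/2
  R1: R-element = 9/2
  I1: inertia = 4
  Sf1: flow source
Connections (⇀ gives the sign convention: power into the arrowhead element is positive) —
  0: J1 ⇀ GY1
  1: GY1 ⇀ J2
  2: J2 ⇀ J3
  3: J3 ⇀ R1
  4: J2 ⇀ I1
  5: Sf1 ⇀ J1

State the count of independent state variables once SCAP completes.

1  (I1 all integral)

bond 5 |Sf1  (source Sf1 imposes f)
bond 0 |J1  (common-f at J1 fixed by 5)
bond 1 |J2  (GY GY1: same side as bond 0)
bond 2 |J3  (0-jn J2 has e-setter on 1)
bond 4 |I1  (0-jn J2 has e-setter on 1)
bond 3 |R1  (J3 effort already set via bond 2)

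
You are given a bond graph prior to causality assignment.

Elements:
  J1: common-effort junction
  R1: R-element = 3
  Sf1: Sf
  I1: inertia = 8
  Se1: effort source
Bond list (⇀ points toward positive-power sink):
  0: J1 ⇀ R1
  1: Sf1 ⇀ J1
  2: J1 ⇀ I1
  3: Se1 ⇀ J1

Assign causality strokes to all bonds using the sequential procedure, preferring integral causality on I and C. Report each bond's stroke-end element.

bond 1 |Sf1  (Sf1: flow source, stroke at near end)
bond 3 |J1  (source Se1 imposes e)
bond 0 |R1  (J1 effort already set via bond 3)
bond 2 |I1  (J1: bond 3 brought effort, rest push out)

b0 stroke at R1
b1 stroke at Sf1
b2 stroke at I1
b3 stroke at J1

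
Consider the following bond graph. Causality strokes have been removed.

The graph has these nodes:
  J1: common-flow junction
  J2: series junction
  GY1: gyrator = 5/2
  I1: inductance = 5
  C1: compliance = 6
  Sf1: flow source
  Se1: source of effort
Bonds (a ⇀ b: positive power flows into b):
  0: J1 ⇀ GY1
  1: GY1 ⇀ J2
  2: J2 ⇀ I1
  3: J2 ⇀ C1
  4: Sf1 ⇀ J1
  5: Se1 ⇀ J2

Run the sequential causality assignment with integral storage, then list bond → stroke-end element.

β0 |J1
β1 |J2
β2 |I1
β3 |J2
β4 |Sf1
β5 |J2

bond 4 →Sf1  (Sf1 fixes flow; stroke at Sf1)
bond 5 →J2  (source Se1 imposes e)
bond 0 →J1  (J1: bond 4 brought flow, rest push out)
bond 1 →J2  (GY1: gyrator matches bond 0)
bond 2 →I1  (I1: I, integral causality)
bond 3 →J2  (J2 flow already set via bond 2)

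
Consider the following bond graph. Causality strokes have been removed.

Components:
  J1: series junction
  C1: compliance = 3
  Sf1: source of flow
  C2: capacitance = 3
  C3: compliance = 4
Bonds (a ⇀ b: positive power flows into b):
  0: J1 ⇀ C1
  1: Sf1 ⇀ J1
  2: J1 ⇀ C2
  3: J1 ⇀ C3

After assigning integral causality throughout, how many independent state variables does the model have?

β1 stroke at Sf1  (Sf1: flow source, stroke at near end)
β0 stroke at J1  (1-jn J1 has f-setter on 1)
β2 stroke at J1  (J1: bond 1 brought flow, rest push out)
β3 stroke at J1  (J1 flow already set via bond 1)

3  (C1, C2, C3 all integral)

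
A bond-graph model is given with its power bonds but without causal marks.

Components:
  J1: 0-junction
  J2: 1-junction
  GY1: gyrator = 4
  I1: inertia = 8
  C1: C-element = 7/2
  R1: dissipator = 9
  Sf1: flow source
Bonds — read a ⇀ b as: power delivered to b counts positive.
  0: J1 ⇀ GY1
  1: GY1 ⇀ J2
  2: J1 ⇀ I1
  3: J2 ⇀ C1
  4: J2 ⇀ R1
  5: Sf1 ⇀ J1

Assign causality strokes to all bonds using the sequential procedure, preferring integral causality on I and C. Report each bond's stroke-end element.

#0 |J1
#1 |J2
#2 |I1
#3 |J2
#4 |R1
#5 |Sf1

β5 |Sf1  (Sf1 fixes flow; stroke at Sf1)
β2 |I1  (I1 outputs flow p/I1)
β0 |J1  (closing 0-jn rule on J1)
β1 |J2  (GY1 both-in/both-out from 0)
β3 |J2  (C1: C, integral causality)
β4 |R1  (only one flow-in slot at J2)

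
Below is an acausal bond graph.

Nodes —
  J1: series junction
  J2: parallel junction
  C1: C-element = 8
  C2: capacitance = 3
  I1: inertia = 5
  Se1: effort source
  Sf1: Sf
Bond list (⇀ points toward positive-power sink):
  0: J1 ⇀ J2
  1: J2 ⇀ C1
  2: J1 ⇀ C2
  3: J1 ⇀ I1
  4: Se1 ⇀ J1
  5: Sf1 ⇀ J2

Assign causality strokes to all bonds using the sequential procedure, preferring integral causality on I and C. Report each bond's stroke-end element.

bond 0 |J1
bond 1 |J2
bond 2 |J1
bond 3 |I1
bond 4 |J1
bond 5 |Sf1

bond 4 →J1  (Se1 (Se) sets effort on bond)
bond 5 →Sf1  (Sf1 fixes flow; stroke at Sf1)
bond 1 →J2  (C1 outputs effort q/C1)
bond 0 →J1  (0-jn J2 has e-setter on 1)
bond 2 →J1  (C2 integral (e out))
bond 3 →I1  (closing 1-jn rule on J1)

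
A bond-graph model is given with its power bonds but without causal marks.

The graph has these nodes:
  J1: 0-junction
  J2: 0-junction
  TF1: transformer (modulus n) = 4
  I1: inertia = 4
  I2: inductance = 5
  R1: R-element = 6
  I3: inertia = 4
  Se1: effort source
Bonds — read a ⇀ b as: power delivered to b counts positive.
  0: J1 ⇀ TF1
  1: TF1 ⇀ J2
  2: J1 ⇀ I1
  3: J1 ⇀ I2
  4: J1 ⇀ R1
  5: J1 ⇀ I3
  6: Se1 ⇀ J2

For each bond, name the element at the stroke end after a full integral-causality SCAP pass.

β6 |J2  (Se1: effort source, stroke at far end)
β1 |TF1  (J2: bond 6 brought effort, rest push out)
β0 |J1  (TF1 one-in-one-out from 1)
β2 |I1  (common-e at J1 fixed by 0)
β3 |I2  (J1: bond 0 brought effort, rest push out)
β4 |R1  (J1: bond 0 brought effort, rest push out)
β5 |I3  (J1 effort already set via bond 0)

β0 →J1
β1 →TF1
β2 →I1
β3 →I2
β4 →R1
β5 →I3
β6 →J2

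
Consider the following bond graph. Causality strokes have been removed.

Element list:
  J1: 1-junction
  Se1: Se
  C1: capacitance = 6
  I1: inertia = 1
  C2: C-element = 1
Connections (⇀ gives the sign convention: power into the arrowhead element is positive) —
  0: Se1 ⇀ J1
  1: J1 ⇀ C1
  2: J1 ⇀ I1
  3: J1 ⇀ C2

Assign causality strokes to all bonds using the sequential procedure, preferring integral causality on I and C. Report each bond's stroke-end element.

#0 |J1
#1 |J1
#2 |I1
#3 |J1

bond 0 →J1  (Se1 fixes effort; stroke away)
bond 1 →J1  (C1: C, integral causality)
bond 2 →I1  (prefer integral on I1)
bond 3 →J1  (J1 flow already set via bond 2)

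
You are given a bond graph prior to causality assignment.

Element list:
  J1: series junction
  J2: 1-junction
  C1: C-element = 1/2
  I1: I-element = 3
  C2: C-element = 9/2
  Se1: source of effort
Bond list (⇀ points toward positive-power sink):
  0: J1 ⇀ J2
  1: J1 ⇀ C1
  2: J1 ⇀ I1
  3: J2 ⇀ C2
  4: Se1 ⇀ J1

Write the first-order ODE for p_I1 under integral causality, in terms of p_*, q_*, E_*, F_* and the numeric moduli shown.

b4 stroke at J1  (Se1: effort source, stroke at far end)
b1 stroke at J1  (C1: C, integral causality)
b2 stroke at I1  (I1: I, integral causality)
b0 stroke at J1  (J1 flow already set via bond 2)
b3 stroke at J2  (J2 flow already set via bond 0)

dp_I1/dt = E_Se1 - 2*q_C1 - 2*q_C2/9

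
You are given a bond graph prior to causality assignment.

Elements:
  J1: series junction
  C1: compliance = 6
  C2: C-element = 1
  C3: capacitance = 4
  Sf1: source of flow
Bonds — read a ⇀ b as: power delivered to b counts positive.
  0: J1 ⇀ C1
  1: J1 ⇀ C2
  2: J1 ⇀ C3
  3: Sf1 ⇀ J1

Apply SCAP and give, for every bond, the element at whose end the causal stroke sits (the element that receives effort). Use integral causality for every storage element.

#0 →J1
#1 →J1
#2 →J1
#3 →Sf1

#3 |Sf1  (source Sf1 imposes f)
#0 |J1  (1-jn J1 has f-setter on 3)
#1 |J1  (J1: bond 3 brought flow, rest push out)
#2 |J1  (J1 flow already set via bond 3)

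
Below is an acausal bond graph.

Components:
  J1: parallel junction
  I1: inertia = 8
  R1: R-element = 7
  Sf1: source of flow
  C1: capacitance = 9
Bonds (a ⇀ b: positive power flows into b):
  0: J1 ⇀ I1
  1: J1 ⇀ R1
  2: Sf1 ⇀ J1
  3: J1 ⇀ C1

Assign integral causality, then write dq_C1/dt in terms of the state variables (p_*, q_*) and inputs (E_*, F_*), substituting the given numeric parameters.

β2 stroke at Sf1  (Sf1: flow source, stroke at near end)
β0 stroke at I1  (prefer integral on I1)
β3 stroke at J1  (C1 outputs effort q/C1)
β1 stroke at R1  (common-e at J1 fixed by 3)

dq_C1/dt = F_Sf1 - p_I1/8 - q_C1/63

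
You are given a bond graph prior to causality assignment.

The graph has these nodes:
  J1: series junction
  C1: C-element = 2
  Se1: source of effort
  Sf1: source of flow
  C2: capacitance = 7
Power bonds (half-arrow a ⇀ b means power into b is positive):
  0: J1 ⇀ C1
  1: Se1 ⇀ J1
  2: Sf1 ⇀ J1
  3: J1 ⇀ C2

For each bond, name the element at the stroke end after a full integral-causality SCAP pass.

#0 stroke→J1
#1 stroke→J1
#2 stroke→Sf1
#3 stroke→J1

b1 |J1  (Se1: effort source, stroke at far end)
b2 |Sf1  (Sf1 fixes flow; stroke at Sf1)
b0 |J1  (1-jn J1 has f-setter on 2)
b3 |J1  (common-f at J1 fixed by 2)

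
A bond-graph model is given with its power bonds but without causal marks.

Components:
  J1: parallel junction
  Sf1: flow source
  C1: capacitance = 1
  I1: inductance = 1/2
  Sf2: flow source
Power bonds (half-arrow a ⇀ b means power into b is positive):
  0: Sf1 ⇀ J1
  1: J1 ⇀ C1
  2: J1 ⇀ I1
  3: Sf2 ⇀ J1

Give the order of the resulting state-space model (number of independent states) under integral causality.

2  (C1, I1 all integral)

b0 stroke→Sf1  (Sf1: flow source, stroke at near end)
b3 stroke→Sf2  (source Sf2 imposes f)
b1 stroke→J1  (prefer integral on C1)
b2 stroke→I1  (common-e at J1 fixed by 1)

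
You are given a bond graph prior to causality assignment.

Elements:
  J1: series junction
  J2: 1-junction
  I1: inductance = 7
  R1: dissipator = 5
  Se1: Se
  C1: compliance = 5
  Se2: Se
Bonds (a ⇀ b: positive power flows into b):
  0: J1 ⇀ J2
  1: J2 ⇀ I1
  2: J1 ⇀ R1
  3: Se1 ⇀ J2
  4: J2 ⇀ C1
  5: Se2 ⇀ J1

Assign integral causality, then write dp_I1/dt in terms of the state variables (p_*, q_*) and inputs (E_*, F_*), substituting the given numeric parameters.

dp_I1/dt = E_Se1 + E_Se2 - 5*p_I1/7 - q_C1/5

β3 →J2  (Se1 (Se) sets effort on bond)
β5 →J1  (source Se2 imposes e)
β1 →I1  (I1: I, integral causality)
β0 →J2  (J2 flow already set via bond 1)
β4 →J2  (1-jn J2 has f-setter on 1)
β2 →J1  (J1: bond 0 brought flow, rest push out)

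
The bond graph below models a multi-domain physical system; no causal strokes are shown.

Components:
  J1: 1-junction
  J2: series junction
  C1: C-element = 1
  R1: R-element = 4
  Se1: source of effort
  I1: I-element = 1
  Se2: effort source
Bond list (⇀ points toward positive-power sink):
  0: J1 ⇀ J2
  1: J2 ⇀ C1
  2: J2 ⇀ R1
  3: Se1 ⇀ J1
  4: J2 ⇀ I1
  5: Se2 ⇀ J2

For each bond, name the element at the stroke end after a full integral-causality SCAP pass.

β3 stroke at J1  (source Se1 imposes e)
β5 stroke at J2  (Se2 fixes effort; stroke away)
β0 stroke at J2  (closing 1-jn rule on J1)
β1 stroke at J2  (C1 outputs effort q/C1)
β4 stroke at I1  (I1 outputs flow p/I1)
β2 stroke at J2  (J2 flow already set via bond 4)

β0 stroke→J2
β1 stroke→J2
β2 stroke→J2
β3 stroke→J1
β4 stroke→I1
β5 stroke→J2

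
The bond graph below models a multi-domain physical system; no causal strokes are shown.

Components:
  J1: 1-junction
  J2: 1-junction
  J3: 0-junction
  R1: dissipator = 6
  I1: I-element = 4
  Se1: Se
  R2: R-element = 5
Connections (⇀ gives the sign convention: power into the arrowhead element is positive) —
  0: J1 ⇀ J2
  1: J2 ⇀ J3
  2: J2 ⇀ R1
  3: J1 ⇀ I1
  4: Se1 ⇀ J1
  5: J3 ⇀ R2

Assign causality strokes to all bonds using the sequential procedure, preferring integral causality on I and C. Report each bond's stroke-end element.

b0 |J1
b1 |J2
b2 |J2
b3 |I1
b4 |J1
b5 |J3

b4 stroke→J1  (Se1 (Se) sets effort on bond)
b3 stroke→I1  (I1: I, integral causality)
b0 stroke→J1  (1-jn J1 has f-setter on 3)
b1 stroke→J2  (1-jn J2 has f-setter on 0)
b2 stroke→J2  (J2 flow already set via bond 0)
b5 stroke→J3  (J3 needs exactly one e-in)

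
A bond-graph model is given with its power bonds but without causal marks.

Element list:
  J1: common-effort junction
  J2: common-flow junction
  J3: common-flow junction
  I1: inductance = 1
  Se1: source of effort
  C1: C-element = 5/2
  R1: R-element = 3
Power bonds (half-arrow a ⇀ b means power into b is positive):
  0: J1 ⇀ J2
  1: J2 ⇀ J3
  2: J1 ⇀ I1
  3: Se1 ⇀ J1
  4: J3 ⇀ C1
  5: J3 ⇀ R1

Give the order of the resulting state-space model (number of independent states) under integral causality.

β3 stroke→J1  (Se1: effort source, stroke at far end)
β0 stroke→J2  (0-jn J1 has e-setter on 3)
β2 stroke→I1  (0-jn J1 has e-setter on 3)
β1 stroke→J3  (closing 1-jn rule on J2)
β4 stroke→J3  (C1 integral (e out))
β5 stroke→R1  (J3 needs exactly one f-in)

2  (C1, I1 all integral)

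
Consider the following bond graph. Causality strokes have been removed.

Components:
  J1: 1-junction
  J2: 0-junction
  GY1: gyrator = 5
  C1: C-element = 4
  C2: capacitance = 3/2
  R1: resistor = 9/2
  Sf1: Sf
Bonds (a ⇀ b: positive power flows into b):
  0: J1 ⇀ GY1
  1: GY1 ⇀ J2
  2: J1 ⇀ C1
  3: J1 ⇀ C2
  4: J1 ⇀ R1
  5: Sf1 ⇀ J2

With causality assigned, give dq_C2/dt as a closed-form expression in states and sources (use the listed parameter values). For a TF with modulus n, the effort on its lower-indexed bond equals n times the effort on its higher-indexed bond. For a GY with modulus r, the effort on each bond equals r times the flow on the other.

dq_C2/dt = 10*F_Sf1/9 - q_C1/18 - 4*q_C2/27

bond 5 stroke→Sf1  (Sf1: flow source, stroke at near end)
bond 1 stroke→J2  (J2: last free bond brings effort in)
bond 0 stroke→J1  (GY GY1: same side as bond 1)
bond 2 stroke→J1  (C1: C, integral causality)
bond 3 stroke→J1  (C2 outputs effort q/C2)
bond 4 stroke→R1  (closing 1-jn rule on J1)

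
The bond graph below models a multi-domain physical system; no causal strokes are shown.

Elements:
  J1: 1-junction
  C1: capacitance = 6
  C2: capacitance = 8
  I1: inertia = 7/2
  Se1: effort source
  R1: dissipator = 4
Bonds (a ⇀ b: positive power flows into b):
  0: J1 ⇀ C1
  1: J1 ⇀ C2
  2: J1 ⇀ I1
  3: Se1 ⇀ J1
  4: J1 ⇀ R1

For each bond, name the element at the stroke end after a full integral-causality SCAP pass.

bond 0 stroke→J1
bond 1 stroke→J1
bond 2 stroke→I1
bond 3 stroke→J1
bond 4 stroke→J1

b3 stroke at J1  (Se1 fixes effort; stroke away)
b0 stroke at J1  (C1 integral (e out))
b1 stroke at J1  (prefer integral on C2)
b2 stroke at I1  (prefer integral on I1)
b4 stroke at J1  (J1 flow already set via bond 2)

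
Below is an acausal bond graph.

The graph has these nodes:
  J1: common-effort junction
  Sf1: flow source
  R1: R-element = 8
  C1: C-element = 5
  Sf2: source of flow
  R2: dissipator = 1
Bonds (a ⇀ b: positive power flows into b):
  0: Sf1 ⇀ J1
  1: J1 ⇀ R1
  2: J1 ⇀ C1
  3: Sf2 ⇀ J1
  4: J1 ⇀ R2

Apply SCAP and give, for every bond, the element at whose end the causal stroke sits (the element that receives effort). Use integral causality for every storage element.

β0 stroke→Sf1  (Sf1 fixes flow; stroke at Sf1)
β3 stroke→Sf2  (Sf2: flow source, stroke at near end)
β2 stroke→J1  (C1 outputs effort q/C1)
β1 stroke→R1  (common-e at J1 fixed by 2)
β4 stroke→R2  (J1 effort already set via bond 2)

β0 stroke at Sf1
β1 stroke at R1
β2 stroke at J1
β3 stroke at Sf2
β4 stroke at R2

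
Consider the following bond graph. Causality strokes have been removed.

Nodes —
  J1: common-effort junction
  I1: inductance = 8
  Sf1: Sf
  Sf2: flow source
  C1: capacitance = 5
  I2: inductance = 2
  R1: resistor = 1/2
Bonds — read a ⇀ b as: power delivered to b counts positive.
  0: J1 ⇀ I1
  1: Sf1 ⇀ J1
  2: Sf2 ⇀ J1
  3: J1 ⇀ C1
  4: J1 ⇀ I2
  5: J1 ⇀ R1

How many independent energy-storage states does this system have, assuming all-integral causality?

3  (C1, I1, I2 all integral)

#1 |Sf1  (Sf1: flow source, stroke at near end)
#2 |Sf2  (Sf2 (Sf) sets flow on bond)
#0 |I1  (I1 integral (f out))
#3 |J1  (C1 outputs effort q/C1)
#4 |I2  (J1 effort already set via bond 3)
#5 |R1  (0-jn J1 has e-setter on 3)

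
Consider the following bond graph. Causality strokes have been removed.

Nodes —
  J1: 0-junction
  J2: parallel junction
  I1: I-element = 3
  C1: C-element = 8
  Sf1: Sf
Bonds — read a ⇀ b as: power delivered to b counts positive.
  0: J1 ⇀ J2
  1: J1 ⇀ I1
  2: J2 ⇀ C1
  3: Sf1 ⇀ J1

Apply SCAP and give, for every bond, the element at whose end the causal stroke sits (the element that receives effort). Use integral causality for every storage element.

bond 3 →Sf1  (Sf1 fixes flow; stroke at Sf1)
bond 1 →I1  (I1 integral (f out))
bond 0 →J1  (J1 needs exactly one e-in)
bond 2 →J2  (J2: last free bond brings effort in)

#0 stroke→J1
#1 stroke→I1
#2 stroke→J2
#3 stroke→Sf1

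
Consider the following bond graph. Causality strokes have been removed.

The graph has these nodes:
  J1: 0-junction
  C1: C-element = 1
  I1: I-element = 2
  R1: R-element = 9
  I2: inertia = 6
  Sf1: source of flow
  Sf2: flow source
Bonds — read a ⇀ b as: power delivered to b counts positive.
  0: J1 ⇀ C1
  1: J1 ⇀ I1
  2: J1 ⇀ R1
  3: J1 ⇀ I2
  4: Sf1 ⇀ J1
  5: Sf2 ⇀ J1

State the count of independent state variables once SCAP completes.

#4 →Sf1  (Sf1: flow source, stroke at near end)
#5 →Sf2  (Sf2 fixes flow; stroke at Sf2)
#0 →J1  (C1: C, integral causality)
#1 →I1  (J1 effort already set via bond 0)
#2 →R1  (0-jn J1 has e-setter on 0)
#3 →I2  (common-e at J1 fixed by 0)

3  (C1, I1, I2 all integral)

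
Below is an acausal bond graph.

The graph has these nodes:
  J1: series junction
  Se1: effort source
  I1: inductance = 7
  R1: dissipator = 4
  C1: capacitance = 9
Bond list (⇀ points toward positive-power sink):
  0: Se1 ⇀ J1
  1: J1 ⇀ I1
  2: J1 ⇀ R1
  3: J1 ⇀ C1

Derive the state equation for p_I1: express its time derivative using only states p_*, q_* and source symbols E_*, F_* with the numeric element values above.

dp_I1/dt = E_Se1 - 4*p_I1/7 - q_C1/9

b0 stroke→J1  (Se1: effort source, stroke at far end)
b1 stroke→I1  (I1: I, integral causality)
b2 stroke→J1  (J1 flow already set via bond 1)
b3 stroke→J1  (1-jn J1 has f-setter on 1)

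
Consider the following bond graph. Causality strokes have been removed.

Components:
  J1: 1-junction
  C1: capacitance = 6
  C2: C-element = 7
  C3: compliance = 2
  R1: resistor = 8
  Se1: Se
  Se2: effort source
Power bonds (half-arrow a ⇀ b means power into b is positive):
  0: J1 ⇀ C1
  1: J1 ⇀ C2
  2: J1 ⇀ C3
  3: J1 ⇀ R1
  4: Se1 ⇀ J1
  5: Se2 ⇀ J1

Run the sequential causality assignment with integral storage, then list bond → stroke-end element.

b4 |J1  (Se1 fixes effort; stroke away)
b5 |J1  (Se2 (Se) sets effort on bond)
b0 |J1  (C1: C, integral causality)
b1 |J1  (C2: C, integral causality)
b2 |J1  (C3: C, integral causality)
b3 |R1  (closing 1-jn rule on J1)

#0 stroke→J1
#1 stroke→J1
#2 stroke→J1
#3 stroke→R1
#4 stroke→J1
#5 stroke→J1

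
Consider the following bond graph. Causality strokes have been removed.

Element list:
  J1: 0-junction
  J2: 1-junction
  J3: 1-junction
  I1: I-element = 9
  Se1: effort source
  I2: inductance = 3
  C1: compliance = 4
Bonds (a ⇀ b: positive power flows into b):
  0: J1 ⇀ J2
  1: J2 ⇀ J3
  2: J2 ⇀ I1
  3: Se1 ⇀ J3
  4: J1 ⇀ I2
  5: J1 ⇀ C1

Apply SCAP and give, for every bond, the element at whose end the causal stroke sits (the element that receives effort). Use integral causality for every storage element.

b0 stroke→J2
b1 stroke→J2
b2 stroke→I1
b3 stroke→J3
b4 stroke→I2
b5 stroke→J1

b3 stroke→J3  (source Se1 imposes e)
b1 stroke→J2  (J3: last free bond brings flow in)
b2 stroke→I1  (I1 outputs flow p/I1)
b0 stroke→J2  (J2 flow already set via bond 2)
b4 stroke→I2  (I2: I, integral causality)
b5 stroke→J1  (only one effort-in slot at J1)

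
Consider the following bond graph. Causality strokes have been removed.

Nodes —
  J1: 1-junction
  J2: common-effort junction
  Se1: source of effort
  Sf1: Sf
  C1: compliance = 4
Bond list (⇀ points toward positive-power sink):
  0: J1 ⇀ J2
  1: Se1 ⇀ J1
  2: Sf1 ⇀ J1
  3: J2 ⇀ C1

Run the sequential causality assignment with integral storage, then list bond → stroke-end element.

β1 |J1  (Se1: effort source, stroke at far end)
β2 |Sf1  (Sf1 fixes flow; stroke at Sf1)
β0 |J1  (J1 flow already set via bond 2)
β3 |J2  (only one effort-in slot at J2)

bond 0 |J1
bond 1 |J1
bond 2 |Sf1
bond 3 |J2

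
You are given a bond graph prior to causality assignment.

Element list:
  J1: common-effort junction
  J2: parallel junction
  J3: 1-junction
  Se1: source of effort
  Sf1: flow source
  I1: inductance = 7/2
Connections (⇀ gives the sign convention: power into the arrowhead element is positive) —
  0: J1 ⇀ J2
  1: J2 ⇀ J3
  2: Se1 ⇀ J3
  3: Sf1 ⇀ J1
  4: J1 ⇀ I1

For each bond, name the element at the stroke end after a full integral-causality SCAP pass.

b0 |J1
b1 |J2
b2 |J3
b3 |Sf1
b4 |I1

#2 →J3  (Se1: effort source, stroke at far end)
#3 →Sf1  (Sf1: flow source, stroke at near end)
#1 →J2  (J3: last free bond brings flow in)
#0 →J1  (J2: bond 1 brought effort, rest push out)
#4 →I1  (J1: bond 0 brought effort, rest push out)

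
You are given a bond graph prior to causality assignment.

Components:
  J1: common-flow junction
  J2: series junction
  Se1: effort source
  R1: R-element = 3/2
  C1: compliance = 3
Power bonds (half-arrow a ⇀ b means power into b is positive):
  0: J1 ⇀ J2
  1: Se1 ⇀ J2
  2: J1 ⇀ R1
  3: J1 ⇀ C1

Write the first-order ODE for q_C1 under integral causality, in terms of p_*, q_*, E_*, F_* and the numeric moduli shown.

dq_C1/dt = 2*E_Se1/3 - 2*q_C1/9

#1 →J2  (Se1 fixes effort; stroke away)
#0 →J1  (closing 1-jn rule on J2)
#3 →J1  (prefer integral on C1)
#2 →R1  (J1: last free bond brings flow in)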